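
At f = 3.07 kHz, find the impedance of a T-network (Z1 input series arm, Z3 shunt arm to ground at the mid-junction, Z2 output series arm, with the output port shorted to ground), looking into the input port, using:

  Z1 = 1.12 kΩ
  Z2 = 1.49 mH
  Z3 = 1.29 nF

Step 1 — Angular frequency: ω = 2π·f = 2π·3070 = 1.929e+04 rad/s.
Step 2 — Component impedances:
  Z1: Z = R = 1120 Ω
  Z2: Z = jωL = j·1.929e+04·0.00149 = 0 + j28.74 Ω
  Z3: Z = 1/(jωC) = -j/(ω·C) = 0 - j4.019e+04 Ω
Step 3 — With the output port shorted to ground, the output series arm Z2 runs from the junction to ground; the shunt arm Z3 also runs from the junction to ground. They appear in parallel: Z3 || Z2 = 0 + j28.76 Ω.
Step 4 — Series with input arm Z1: Z_in = Z1 + (Z3 || Z2) = 1120 + j28.76 Ω = 1120∠1.5° Ω.

Z = 1120 + j28.76 Ω = 1120∠1.5° Ω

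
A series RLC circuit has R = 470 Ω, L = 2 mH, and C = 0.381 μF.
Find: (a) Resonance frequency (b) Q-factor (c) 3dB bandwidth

Step 1 — Resonance: ω₀ = 1/√(LC) = 1/√(0.002·3.81e-07) = 3.623e+04 rad/s.
Step 2 — f₀ = ω₀/(2π) = 5766 Hz.
Step 3 — Series Q: Q = ω₀L/R = 3.623e+04·0.002/470 = 0.1542.
Step 4 — Bandwidth: Δω = ω₀/Q = 2.35e+05 rad/s; BW = Δω/(2π) = 3.74e+04 Hz.

(a) f₀ = 5766 Hz  (b) Q = 0.1542  (c) BW = 3.74e+04 Hz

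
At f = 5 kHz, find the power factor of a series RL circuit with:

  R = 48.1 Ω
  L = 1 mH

Step 1 — Angular frequency: ω = 2π·f = 2π·5000 = 3.142e+04 rad/s.
Step 2 — Component impedances:
  R: Z = R = 48.1 Ω
  L: Z = jωL = j·3.142e+04·0.001 = 0 + j31.42 Ω
Step 3 — Series combination: Z_total = R + L = 48.1 + j31.42 Ω = 57.45∠33.2° Ω.
Step 4 — Power factor: PF = cos(φ) = Re(Z)/|Z| = 48.1/57.45 = 0.8372.
Step 5 — Type: Im(Z) = 31.42 ⇒ lagging (phase φ = 33.2°).

PF = 0.8372 (lagging, φ = 33.2°)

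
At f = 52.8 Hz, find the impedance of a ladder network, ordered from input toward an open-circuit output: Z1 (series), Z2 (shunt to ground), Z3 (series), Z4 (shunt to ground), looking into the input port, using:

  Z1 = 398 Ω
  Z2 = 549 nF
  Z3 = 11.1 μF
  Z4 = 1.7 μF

Step 1 — Angular frequency: ω = 2π·f = 2π·52.8 = 331.8 rad/s.
Step 2 — Component impedances:
  Z1: Z = R = 398 Ω
  Z2: Z = 1/(jωC) = -j/(ω·C) = 0 - j5491 Ω
  Z3: Z = 1/(jωC) = -j/(ω·C) = 0 - j271.6 Ω
  Z4: Z = 1/(jωC) = -j/(ω·C) = 0 - j1773 Ω
Step 3 — Ladder network (open output): work backward from the far end, alternating series and parallel combinations. Z_in = 398 - j1490 Ω = 1542∠-75.0° Ω.

Z = 398 - j1490 Ω = 1542∠-75.0° Ω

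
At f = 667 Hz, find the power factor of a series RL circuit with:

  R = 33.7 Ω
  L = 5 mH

Step 1 — Angular frequency: ω = 2π·f = 2π·667 = 4191 rad/s.
Step 2 — Component impedances:
  R: Z = R = 33.7 Ω
  L: Z = jωL = j·4191·0.005 = 0 + j20.95 Ω
Step 3 — Series combination: Z_total = R + L = 33.7 + j20.95 Ω = 39.68∠31.9° Ω.
Step 4 — Power factor: PF = cos(φ) = Re(Z)/|Z| = 33.7/39.683 = 0.8492.
Step 5 — Type: Im(Z) = 20.95 ⇒ lagging (phase φ = 31.9°).

PF = 0.8492 (lagging, φ = 31.9°)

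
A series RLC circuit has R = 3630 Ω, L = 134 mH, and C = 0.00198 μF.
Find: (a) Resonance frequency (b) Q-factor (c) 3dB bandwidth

Step 1 — Resonance: ω₀ = 1/√(LC) = 1/√(0.134·1.98e-09) = 6.139e+04 rad/s.
Step 2 — f₀ = ω₀/(2π) = 9771 Hz.
Step 3 — Series Q: Q = ω₀L/R = 6.139e+04·0.134/3630 = 2.266.
Step 4 — Bandwidth: Δω = ω₀/Q = 2.709e+04 rad/s; BW = Δω/(2π) = 4311 Hz.

(a) f₀ = 9771 Hz  (b) Q = 2.266  (c) BW = 4311 Hz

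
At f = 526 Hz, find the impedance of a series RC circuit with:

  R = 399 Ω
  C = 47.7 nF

Step 1 — Angular frequency: ω = 2π·f = 2π·526 = 3305 rad/s.
Step 2 — Component impedances:
  R: Z = R = 399 Ω
  C: Z = 1/(jωC) = -j/(ω·C) = 0 - j6343 Ω
Step 3 — Series combination: Z_total = R + C = 399 - j6343 Ω = 6356∠-86.4° Ω.

Z = 399 - j6343 Ω = 6356∠-86.4° Ω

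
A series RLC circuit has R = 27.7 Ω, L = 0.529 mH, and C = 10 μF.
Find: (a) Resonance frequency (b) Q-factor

Step 1 — Resonance condition Im(Z)=0 gives ω₀ = 1/√(LC).
Step 2 — ω₀ = 1/√(0.000529·1e-05) = 1.375e+04 rad/s.
Step 3 — f₀ = ω₀/(2π) = 2188 Hz.
Step 4 — Series Q: Q = ω₀L/R = 1.375e+04·0.000529/27.7 = 0.2626.

(a) f₀ = 2188 Hz  (b) Q = 0.2626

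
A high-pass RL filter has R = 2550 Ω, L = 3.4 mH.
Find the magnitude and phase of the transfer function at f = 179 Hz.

Step 1 — Angular frequency: ω = 2π·179 = 1125 rad/s.
Step 2 — Transfer function: H(jω) = jωL/(R + jωL).
Step 3 — Numerator jωL = j·3.824; denominator R + jωL = 2550 + j3.824.
Step 4 — H = 2.249e-06 + j0.0015.
Step 5 — Magnitude: |H| = 0.0015 (-56.5 dB); phase: φ = 89.9°.

|H| = 0.0015 (-56.5 dB), φ = 89.9°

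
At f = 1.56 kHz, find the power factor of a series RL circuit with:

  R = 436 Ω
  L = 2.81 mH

Step 1 — Angular frequency: ω = 2π·f = 2π·1560 = 9802 rad/s.
Step 2 — Component impedances:
  R: Z = R = 436 Ω
  L: Z = jωL = j·9802·0.00281 = 0 + j27.54 Ω
Step 3 — Series combination: Z_total = R + L = 436 + j27.54 Ω = 436.9∠3.6° Ω.
Step 4 — Power factor: PF = cos(φ) = Re(Z)/|Z| = 436/436.87 = 0.998.
Step 5 — Type: Im(Z) = 27.54 ⇒ lagging (phase φ = 3.6°).

PF = 0.998 (lagging, φ = 3.6°)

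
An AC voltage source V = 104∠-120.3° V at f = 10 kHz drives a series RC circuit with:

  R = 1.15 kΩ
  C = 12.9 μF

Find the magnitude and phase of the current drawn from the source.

Step 1 — Angular frequency: ω = 2π·f = 2π·1e+04 = 6.283e+04 rad/s.
Step 2 — Component impedances:
  R: Z = R = 1150 Ω
  C: Z = 1/(jωC) = -j/(ω·C) = 0 - j1.234 Ω
Step 3 — Series combination: Z_total = R + C = 1150 - j1.234 Ω = 1150∠-0.1° Ω.
Step 4 — Source phasor: V = 104∠-120.3° V = -52.47 - j89.79 V.
Step 5 — Ohm's law: I = V / Z_total = (-52.47 - j89.79) / (1150 - j1.234) = -0.04554 - j0.07813 A.
Step 6 — Convert to polar: |I| = 0.09043 A, ∠I = -120.2°.

I = 0.09043∠-120.2° A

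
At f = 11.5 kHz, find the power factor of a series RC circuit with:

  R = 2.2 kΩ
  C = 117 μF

Step 1 — Angular frequency: ω = 2π·f = 2π·1.15e+04 = 7.226e+04 rad/s.
Step 2 — Component impedances:
  R: Z = R = 2200 Ω
  C: Z = 1/(jωC) = -j/(ω·C) = 0 - j0.1183 Ω
Step 3 — Series combination: Z_total = R + C = 2200 - j0.1183 Ω = 2200∠-0.0° Ω.
Step 4 — Power factor: PF = cos(φ) = Re(Z)/|Z| = 2200/2200 = 1.
Step 5 — Type: Im(Z) = -0.1183 ⇒ leading (phase φ = -0.0°).

PF = 1 (leading, φ = -0.0°)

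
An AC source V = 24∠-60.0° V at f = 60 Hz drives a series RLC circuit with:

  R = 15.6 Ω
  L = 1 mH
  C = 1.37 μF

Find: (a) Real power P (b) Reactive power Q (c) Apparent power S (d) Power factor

Step 1 — Angular frequency: ω = 2π·f = 2π·60 = 377 rad/s.
Step 2 — Component impedances:
  R: Z = R = 15.6 Ω
  L: Z = jωL = j·377·0.001 = 0 + j0.377 Ω
  C: Z = 1/(jωC) = -j/(ω·C) = 0 - j1936 Ω
Step 3 — Series combination: Z_total = R + L + C = 15.6 - j1936 Ω = 1936∠-89.5° Ω.
Step 4 — Source phasor: V = 24∠-60.0° V = 12 - j20.78 V.
Step 5 — Current: I = V / Z = 0.01079 + j0.006112 A = 0.0124∠29.5° A.
Step 6 — Complex power: S = V·I* = 0.002398 - j0.2975 VA.
Step 7 — Real power: P = Re(S) = 0.002398 W.
Step 8 — Reactive power: Q = Im(S) = -0.2975 VAR.
Step 9 — Apparent power: |S| = 0.2975 VA.
Step 10 — Power factor: PF = P/|S| = 0.008058 (leading).

(a) P = 0.002398 W  (b) Q = -0.2975 VAR  (c) S = 0.2975 VA  (d) PF = 0.008058 (leading)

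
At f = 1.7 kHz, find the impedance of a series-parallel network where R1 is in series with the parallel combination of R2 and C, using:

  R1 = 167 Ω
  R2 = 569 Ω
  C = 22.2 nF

Step 1 — Angular frequency: ω = 2π·f = 2π·1700 = 1.068e+04 rad/s.
Step 2 — Component impedances:
  R1: Z = R = 167 Ω
  R2: Z = R = 569 Ω
  C: Z = 1/(jωC) = -j/(ω·C) = 0 - j4217 Ω
Step 3 — Parallel branch: R2 || C = 1/(1/R2 + 1/C) = 558.8 - j75.4 Ω.
Step 4 — Series with R1: Z_total = R1 + (R2 || C) = 725.8 - j75.4 Ω = 729.7∠-5.9° Ω.

Z = 725.8 - j75.4 Ω = 729.7∠-5.9° Ω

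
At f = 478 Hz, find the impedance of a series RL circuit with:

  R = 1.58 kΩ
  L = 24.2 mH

Step 1 — Angular frequency: ω = 2π·f = 2π·478 = 3003 rad/s.
Step 2 — Component impedances:
  R: Z = R = 1580 Ω
  L: Z = jωL = j·3003·0.0242 = 0 + j72.68 Ω
Step 3 — Series combination: Z_total = R + L = 1580 + j72.68 Ω = 1582∠2.6° Ω.

Z = 1580 + j72.68 Ω = 1582∠2.6° Ω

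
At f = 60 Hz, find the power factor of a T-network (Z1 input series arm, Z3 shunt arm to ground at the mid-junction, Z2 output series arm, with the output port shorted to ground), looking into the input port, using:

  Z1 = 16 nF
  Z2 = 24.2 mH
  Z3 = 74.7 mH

Step 1 — Angular frequency: ω = 2π·f = 2π·60 = 377 rad/s.
Step 2 — Component impedances:
  Z1: Z = 1/(jωC) = -j/(ω·C) = 0 - j1.658e+05 Ω
  Z2: Z = jωL = j·377·0.0242 = 0 + j9.123 Ω
  Z3: Z = jωL = j·377·0.0747 = 0 + j28.16 Ω
Step 3 — With the output port shorted to ground, the output series arm Z2 runs from the junction to ground; the shunt arm Z3 also runs from the junction to ground. They appear in parallel: Z3 || Z2 = 0 + j6.891 Ω.
Step 4 — Series with input arm Z1: Z_in = Z1 + (Z3 || Z2) = 0 - j1.658e+05 Ω = 1.658e+05∠-90.0° Ω.
Step 5 — Power factor: PF = cos(φ) = Re(Z)/|Z| = 0/1.658e+05 = 0.
Step 6 — Type: Im(Z) = -1.658e+05 ⇒ leading (phase φ = -90.0°).

PF = 0 (leading, φ = -90.0°)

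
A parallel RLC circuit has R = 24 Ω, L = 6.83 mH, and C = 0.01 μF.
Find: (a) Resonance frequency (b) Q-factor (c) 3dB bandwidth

Step 1 — Resonance: ω₀ = 1/√(LC) = 1/√(0.00683·1e-08) = 1.21e+05 rad/s.
Step 2 — f₀ = ω₀/(2π) = 1.926e+04 Hz.
Step 3 — Parallel Q: Q = R/(ω₀L) = 24/(1.21e+05·0.00683) = 0.02904.
Step 4 — Bandwidth: Δω = ω₀/Q = 4.167e+06 rad/s; BW = Δω/(2π) = 6.631e+05 Hz.

(a) f₀ = 1.926e+04 Hz  (b) Q = 0.02904  (c) BW = 6.631e+05 Hz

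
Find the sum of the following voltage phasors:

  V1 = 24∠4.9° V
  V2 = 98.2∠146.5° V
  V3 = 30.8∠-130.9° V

Step 1 — Convert each phasor to rectangular form:
  V1 = 24·(cos(4.9°) + j·sin(4.9°)) = 23.91 + j2.05 V
  V2 = 98.2·(cos(146.5°) + j·sin(146.5°)) = -81.89 + j54.2 V
  V3 = 30.8·(cos(-130.9°) + j·sin(-130.9°)) = -20.17 - j23.28 V
Step 2 — Sum components: V_total = -78.14 + j32.97 V.
Step 3 — Convert to polar: |V_total| = 84.81 V, ∠V_total = 157.1°.

V_total = 84.81∠157.1° V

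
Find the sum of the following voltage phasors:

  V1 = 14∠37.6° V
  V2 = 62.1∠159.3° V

Step 1 — Convert each phasor to rectangular form:
  V1 = 14·(cos(37.6°) + j·sin(37.6°)) = 11.09 + j8.542 V
  V2 = 62.1·(cos(159.3°) + j·sin(159.3°)) = -58.09 + j21.95 V
Step 2 — Sum components: V_total = -47 + j30.49 V.
Step 3 — Convert to polar: |V_total| = 56.02 V, ∠V_total = 147.0°.

V_total = 56.02∠147.0° V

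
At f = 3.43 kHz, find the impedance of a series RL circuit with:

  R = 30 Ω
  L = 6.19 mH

Step 1 — Angular frequency: ω = 2π·f = 2π·3430 = 2.155e+04 rad/s.
Step 2 — Component impedances:
  R: Z = R = 30 Ω
  L: Z = jωL = j·2.155e+04·0.00619 = 0 + j133.4 Ω
Step 3 — Series combination: Z_total = R + L = 30 + j133.4 Ω = 136.7∠77.3° Ω.

Z = 30 + j133.4 Ω = 136.7∠77.3° Ω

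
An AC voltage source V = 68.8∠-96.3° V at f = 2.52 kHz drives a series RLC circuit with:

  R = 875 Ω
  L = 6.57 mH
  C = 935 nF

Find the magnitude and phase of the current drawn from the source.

Step 1 — Angular frequency: ω = 2π·f = 2π·2520 = 1.583e+04 rad/s.
Step 2 — Component impedances:
  R: Z = R = 875 Ω
  L: Z = jωL = j·1.583e+04·0.00657 = 0 + j104 Ω
  C: Z = 1/(jωC) = -j/(ω·C) = 0 - j67.55 Ω
Step 3 — Series combination: Z_total = R + L + C = 875 + j36.48 Ω = 875.8∠2.4° Ω.
Step 4 — Source phasor: V = 68.8∠-96.3° V = -7.55 - j68.38 V.
Step 5 — Ohm's law: I = V / Z_total = (-7.55 - j68.38) / (875 + j36.48) = -0.01187 - j0.07766 A.
Step 6 — Convert to polar: |I| = 0.07856 A, ∠I = -98.7°.

I = 0.07856∠-98.7° A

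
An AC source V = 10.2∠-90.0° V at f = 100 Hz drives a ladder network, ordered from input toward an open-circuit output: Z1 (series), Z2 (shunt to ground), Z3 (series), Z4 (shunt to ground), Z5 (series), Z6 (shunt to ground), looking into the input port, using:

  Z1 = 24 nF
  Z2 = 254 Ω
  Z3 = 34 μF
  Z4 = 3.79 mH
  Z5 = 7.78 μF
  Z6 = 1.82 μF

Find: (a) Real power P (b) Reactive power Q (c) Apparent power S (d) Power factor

Step 1 — Angular frequency: ω = 2π·f = 2π·100 = 628.3 rad/s.
Step 2 — Component impedances:
  Z1: Z = 1/(jωC) = -j/(ω·C) = 0 - j6.631e+04 Ω
  Z2: Z = R = 254 Ω
  Z3: Z = 1/(jωC) = -j/(ω·C) = 0 - j46.81 Ω
  Z4: Z = jωL = j·628.3·0.00379 = 0 + j2.381 Ω
  Z5: Z = 1/(jωC) = -j/(ω·C) = 0 - j204.6 Ω
  Z6: Z = 1/(jωC) = -j/(ω·C) = 0 - j874.5 Ω
Step 3 — Ladder network (open output): work backward from the far end, alternating series and parallel combinations. Z_in = 7.539 - j6.636e+04 Ω = 6.636e+04∠-90.0° Ω.
Step 4 — Source phasor: V = 10.2∠-90.0° V = 0 - j10.2 V.
Step 5 — Current: I = V / Z = 0.0001537 - j1.746e-08 A = 0.0001537∠-0.0° A.
Step 6 — Complex power: S = V·I* = 1.781e-07 - j0.001568 VA.
Step 7 — Real power: P = Re(S) = 1.781e-07 W.
Step 8 — Reactive power: Q = Im(S) = -0.001568 VAR.
Step 9 — Apparent power: |S| = 0.001568 VA.
Step 10 — Power factor: PF = P/|S| = 0.0001136 (leading).

(a) P = 1.781e-07 W  (b) Q = -0.001568 VAR  (c) S = 0.001568 VA  (d) PF = 0.0001136 (leading)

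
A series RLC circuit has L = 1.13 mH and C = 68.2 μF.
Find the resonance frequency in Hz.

Step 1 — Resonance condition Im(Z)=0 gives ω₀ = 1/√(LC).
Step 2 — ω₀ = 1/√(0.00113·6.82e-05) = 3602 rad/s.
Step 3 — f₀ = ω₀/(2π) = 573.3 Hz.

f₀ = 573.3 Hz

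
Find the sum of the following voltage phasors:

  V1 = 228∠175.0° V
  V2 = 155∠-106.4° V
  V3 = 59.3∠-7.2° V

Step 1 — Convert each phasor to rectangular form:
  V1 = 228·(cos(175.0°) + j·sin(175.0°)) = -227.1 + j19.87 V
  V2 = 155·(cos(-106.4°) + j·sin(-106.4°)) = -43.76 - j148.7 V
  V3 = 59.3·(cos(-7.2°) + j·sin(-7.2°)) = 58.83 - j7.432 V
Step 2 — Sum components: V_total = -212.1 - j136.3 V.
Step 3 — Convert to polar: |V_total| = 252.1 V, ∠V_total = -147.3°.

V_total = 252.1∠-147.3° V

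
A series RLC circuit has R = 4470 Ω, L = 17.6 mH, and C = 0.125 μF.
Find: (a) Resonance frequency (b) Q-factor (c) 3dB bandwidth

Step 1 — Resonance: ω₀ = 1/√(LC) = 1/√(0.0176·1.25e-07) = 2.132e+04 rad/s.
Step 2 — f₀ = ω₀/(2π) = 3393 Hz.
Step 3 — Series Q: Q = ω₀L/R = 2.132e+04·0.0176/4470 = 0.08394.
Step 4 — Bandwidth: Δω = ω₀/Q = 2.54e+05 rad/s; BW = Δω/(2π) = 4.042e+04 Hz.

(a) f₀ = 3393 Hz  (b) Q = 0.08394  (c) BW = 4.042e+04 Hz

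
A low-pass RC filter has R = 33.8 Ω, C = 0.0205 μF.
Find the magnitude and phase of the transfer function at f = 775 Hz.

Step 1 — Angular frequency: ω = 2π·775 = 4869 rad/s.
Step 2 — Transfer function: H(jω) = 1/(1 + jωRC).
Step 3 — Denominator: 1 + jωRC = 1 + j·4869·33.8·2.05e-08 = 1 + j0.003374.
Step 4 — H = 1 - j0.003374.
Step 5 — Magnitude: |H| = 1 (-0.0 dB); phase: φ = -0.2°.

|H| = 1 (-0.0 dB), φ = -0.2°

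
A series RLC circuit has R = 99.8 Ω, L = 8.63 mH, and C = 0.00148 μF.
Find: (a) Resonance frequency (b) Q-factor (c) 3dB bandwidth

Step 1 — Resonance: ω₀ = 1/√(LC) = 1/√(0.00863·1.48e-09) = 2.798e+05 rad/s.
Step 2 — f₀ = ω₀/(2π) = 4.453e+04 Hz.
Step 3 — Series Q: Q = ω₀L/R = 2.798e+05·0.00863/99.8 = 24.2.
Step 4 — Bandwidth: Δω = ω₀/Q = 1.156e+04 rad/s; BW = Δω/(2π) = 1841 Hz.

(a) f₀ = 4.453e+04 Hz  (b) Q = 24.2  (c) BW = 1841 Hz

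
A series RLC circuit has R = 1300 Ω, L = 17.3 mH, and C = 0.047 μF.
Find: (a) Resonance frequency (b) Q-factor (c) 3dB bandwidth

Step 1 — Resonance: ω₀ = 1/√(LC) = 1/√(0.0173·4.7e-08) = 3.507e+04 rad/s.
Step 2 — f₀ = ω₀/(2π) = 5581 Hz.
Step 3 — Series Q: Q = ω₀L/R = 3.507e+04·0.0173/1300 = 0.4667.
Step 4 — Bandwidth: Δω = ω₀/Q = 7.514e+04 rad/s; BW = Δω/(2π) = 1.196e+04 Hz.

(a) f₀ = 5581 Hz  (b) Q = 0.4667  (c) BW = 1.196e+04 Hz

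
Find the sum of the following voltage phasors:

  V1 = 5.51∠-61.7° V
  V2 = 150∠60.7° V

Step 1 — Convert each phasor to rectangular form:
  V1 = 5.51·(cos(-61.7°) + j·sin(-61.7°)) = 2.612 - j4.851 V
  V2 = 150·(cos(60.7°) + j·sin(60.7°)) = 73.41 + j130.8 V
Step 2 — Sum components: V_total = 76.02 + j126 V.
Step 3 — Convert to polar: |V_total| = 147.1 V, ∠V_total = 58.9°.

V_total = 147.1∠58.9° V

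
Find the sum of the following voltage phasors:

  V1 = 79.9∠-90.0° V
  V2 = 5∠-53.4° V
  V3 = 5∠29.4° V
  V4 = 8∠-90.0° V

Step 1 — Convert each phasor to rectangular form:
  V1 = 79.9·(cos(-90.0°) + j·sin(-90.0°)) = 0 - j79.9 V
  V2 = 5·(cos(-53.4°) + j·sin(-53.4°)) = 2.981 - j4.014 V
  V3 = 5·(cos(29.4°) + j·sin(29.4°)) = 4.356 + j2.455 V
  V4 = 8·(cos(-90.0°) + j·sin(-90.0°)) = 0 - j8 V
Step 2 — Sum components: V_total = 7.337 - j89.46 V.
Step 3 — Convert to polar: |V_total| = 89.76 V, ∠V_total = -85.3°.

V_total = 89.76∠-85.3° V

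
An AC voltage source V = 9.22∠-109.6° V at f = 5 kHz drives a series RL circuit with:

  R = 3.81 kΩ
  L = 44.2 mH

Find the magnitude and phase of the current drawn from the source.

Step 1 — Angular frequency: ω = 2π·f = 2π·5000 = 3.142e+04 rad/s.
Step 2 — Component impedances:
  R: Z = R = 3810 Ω
  L: Z = jωL = j·3.142e+04·0.0442 = 0 + j1389 Ω
Step 3 — Series combination: Z_total = R + L = 3810 + j1389 Ω = 4055∠20.0° Ω.
Step 4 — Source phasor: V = 9.22∠-109.6° V = -3.093 - j8.686 V.
Step 5 — Ohm's law: I = V / Z_total = (-3.093 - j8.686) / (3810 + j1389) = -0.00145 - j0.001751 A.
Step 6 — Convert to polar: |I| = 0.002274 A, ∠I = -129.6°.

I = 0.002274∠-129.6° A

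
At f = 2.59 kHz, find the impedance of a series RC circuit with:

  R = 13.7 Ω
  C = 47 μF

Step 1 — Angular frequency: ω = 2π·f = 2π·2590 = 1.627e+04 rad/s.
Step 2 — Component impedances:
  R: Z = R = 13.7 Ω
  C: Z = 1/(jωC) = -j/(ω·C) = 0 - j1.307 Ω
Step 3 — Series combination: Z_total = R + C = 13.7 - j1.307 Ω = 13.76∠-5.5° Ω.

Z = 13.7 - j1.307 Ω = 13.76∠-5.5° Ω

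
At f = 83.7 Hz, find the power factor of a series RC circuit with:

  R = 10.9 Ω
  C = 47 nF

Step 1 — Angular frequency: ω = 2π·f = 2π·83.7 = 525.9 rad/s.
Step 2 — Component impedances:
  R: Z = R = 10.9 Ω
  C: Z = 1/(jωC) = -j/(ω·C) = 0 - j4.046e+04 Ω
Step 3 — Series combination: Z_total = R + C = 10.9 - j4.046e+04 Ω = 4.046e+04∠-90.0° Ω.
Step 4 — Power factor: PF = cos(φ) = Re(Z)/|Z| = 10.9/4.046e+04 = 0.0002694.
Step 5 — Type: Im(Z) = -4.046e+04 ⇒ leading (phase φ = -90.0°).

PF = 0.0002694 (leading, φ = -90.0°)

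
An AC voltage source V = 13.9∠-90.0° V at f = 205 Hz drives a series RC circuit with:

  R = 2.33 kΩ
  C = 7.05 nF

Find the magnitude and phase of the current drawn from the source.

Step 1 — Angular frequency: ω = 2π·f = 2π·205 = 1288 rad/s.
Step 2 — Component impedances:
  R: Z = R = 2330 Ω
  C: Z = 1/(jωC) = -j/(ω·C) = 0 - j1.101e+05 Ω
Step 3 — Series combination: Z_total = R + C = 2330 - j1.101e+05 Ω = 1.101e+05∠-88.8° Ω.
Step 4 — Source phasor: V = 13.9∠-90.0° V = 0 - j13.9 V.
Step 5 — Ohm's law: I = V / Z_total = (0 - j13.9) / (2330 - j1.101e+05) = 0.0001262 - j2.669e-06 A.
Step 6 — Convert to polar: |I| = 0.0001262 A, ∠I = -1.2°.

I = 0.0001262∠-1.2° A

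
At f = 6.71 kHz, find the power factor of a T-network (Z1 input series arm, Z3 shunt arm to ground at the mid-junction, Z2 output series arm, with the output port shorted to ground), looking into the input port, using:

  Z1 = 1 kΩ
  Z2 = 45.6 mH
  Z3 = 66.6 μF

Step 1 — Angular frequency: ω = 2π·f = 2π·6710 = 4.216e+04 rad/s.
Step 2 — Component impedances:
  Z1: Z = R = 1000 Ω
  Z2: Z = jωL = j·4.216e+04·0.0456 = 0 + j1923 Ω
  Z3: Z = 1/(jωC) = -j/(ω·C) = 0 - j0.3561 Ω
Step 3 — With the output port shorted to ground, the output series arm Z2 runs from the junction to ground; the shunt arm Z3 also runs from the junction to ground. They appear in parallel: Z3 || Z2 = 0 - j0.3562 Ω.
Step 4 — Series with input arm Z1: Z_in = Z1 + (Z3 || Z2) = 1000 - j0.3562 Ω = 1000∠-0.0° Ω.
Step 5 — Power factor: PF = cos(φ) = Re(Z)/|Z| = 1000/1000 = 1.
Step 6 — Type: Im(Z) = -0.3562 ⇒ leading (phase φ = -0.0°).

PF = 1 (leading, φ = -0.0°)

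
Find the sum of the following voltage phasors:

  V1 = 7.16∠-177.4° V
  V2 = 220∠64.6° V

Step 1 — Convert each phasor to rectangular form:
  V1 = 7.16·(cos(-177.4°) + j·sin(-177.4°)) = -7.153 - j0.3248 V
  V2 = 220·(cos(64.6°) + j·sin(64.6°)) = 94.37 + j198.7 V
Step 2 — Sum components: V_total = 87.21 + j198.4 V.
Step 3 — Convert to polar: |V_total| = 216.7 V, ∠V_total = 66.3°.

V_total = 216.7∠66.3° V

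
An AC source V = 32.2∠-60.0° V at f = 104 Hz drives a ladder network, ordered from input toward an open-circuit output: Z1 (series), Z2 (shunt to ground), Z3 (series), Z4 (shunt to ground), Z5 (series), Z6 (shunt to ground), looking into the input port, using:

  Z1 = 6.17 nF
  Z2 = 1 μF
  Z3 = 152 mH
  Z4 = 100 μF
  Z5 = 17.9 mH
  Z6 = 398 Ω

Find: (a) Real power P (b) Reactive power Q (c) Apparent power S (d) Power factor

Step 1 — Angular frequency: ω = 2π·f = 2π·104 = 653.5 rad/s.
Step 2 — Component impedances:
  Z1: Z = 1/(jωC) = -j/(ω·C) = 0 - j2.48e+05 Ω
  Z2: Z = 1/(jωC) = -j/(ω·C) = 0 - j1530 Ω
  Z3: Z = jωL = j·653.5·0.152 = 0 + j99.32 Ω
  Z4: Z = 1/(jωC) = -j/(ω·C) = 0 - j15.3 Ω
  Z5: Z = jωL = j·653.5·0.0179 = 0 + j11.7 Ω
  Z6: Z = R = 398 Ω
Step 3 — Ladder network (open output): work backward from the far end, alternating series and parallel combinations. Z_in = 0.6587 - j2.479e+05 Ω = 2.479e+05∠-90.0° Ω.
Step 4 — Source phasor: V = 32.2∠-60.0° V = 16.1 - j27.89 V.
Step 5 — Current: I = V / Z = 0.0001125 + j6.493e-05 A = 0.0001299∠30.0° A.
Step 6 — Complex power: S = V·I* = 1.111e-08 - j0.004182 VA.
Step 7 — Real power: P = Re(S) = 1.111e-08 W.
Step 8 — Reactive power: Q = Im(S) = -0.004182 VAR.
Step 9 — Apparent power: |S| = 0.004182 VA.
Step 10 — Power factor: PF = P/|S| = 2.657e-06 (leading).

(a) P = 1.111e-08 W  (b) Q = -0.004182 VAR  (c) S = 0.004182 VA  (d) PF = 2.657e-06 (leading)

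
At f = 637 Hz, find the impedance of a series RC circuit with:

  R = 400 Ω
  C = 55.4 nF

Step 1 — Angular frequency: ω = 2π·f = 2π·637 = 4002 rad/s.
Step 2 — Component impedances:
  R: Z = R = 400 Ω
  C: Z = 1/(jωC) = -j/(ω·C) = 0 - j4510 Ω
Step 3 — Series combination: Z_total = R + C = 400 - j4510 Ω = 4528∠-84.9° Ω.

Z = 400 - j4510 Ω = 4528∠-84.9° Ω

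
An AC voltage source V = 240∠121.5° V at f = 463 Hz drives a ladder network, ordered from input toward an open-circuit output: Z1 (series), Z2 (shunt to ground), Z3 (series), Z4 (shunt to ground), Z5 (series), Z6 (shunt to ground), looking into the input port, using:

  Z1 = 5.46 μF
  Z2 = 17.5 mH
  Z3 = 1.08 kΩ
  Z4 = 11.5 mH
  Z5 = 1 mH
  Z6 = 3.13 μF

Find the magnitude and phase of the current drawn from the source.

Step 1 — Angular frequency: ω = 2π·f = 2π·463 = 2909 rad/s.
Step 2 — Component impedances:
  Z1: Z = 1/(jωC) = -j/(ω·C) = 0 - j62.96 Ω
  Z2: Z = jωL = j·2909·0.0175 = 0 + j50.91 Ω
  Z3: Z = R = 1080 Ω
  Z4: Z = jωL = j·2909·0.0115 = 0 + j33.45 Ω
  Z5: Z = jωL = j·2909·0.001 = 0 + j2.909 Ω
  Z6: Z = 1/(jωC) = -j/(ω·C) = 0 - j109.8 Ω
Step 3 — Ladder network (open output): work backward from the far end, alternating series and parallel combinations. Z_in = 2.38 - j12.27 Ω = 12.5∠-79.0° Ω.
Step 4 — Source phasor: V = 240∠121.5° V = -125.4 + j204.6 V.
Step 5 — Ohm's law: I = V / Z_total = (-125.4 + j204.6) / (2.38 - j12.27) = -17.99 - j6.733 A.
Step 6 — Convert to polar: |I| = 19.21 A, ∠I = -159.5°.

I = 19.21∠-159.5° A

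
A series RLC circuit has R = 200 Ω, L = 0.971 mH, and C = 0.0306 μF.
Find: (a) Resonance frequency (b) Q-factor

Step 1 — Resonance condition Im(Z)=0 gives ω₀ = 1/√(LC).
Step 2 — ω₀ = 1/√(0.000971·3.06e-08) = 1.835e+05 rad/s.
Step 3 — f₀ = ω₀/(2π) = 2.92e+04 Hz.
Step 4 — Series Q: Q = ω₀L/R = 1.835e+05·0.000971/200 = 0.8907.

(a) f₀ = 2.92e+04 Hz  (b) Q = 0.8907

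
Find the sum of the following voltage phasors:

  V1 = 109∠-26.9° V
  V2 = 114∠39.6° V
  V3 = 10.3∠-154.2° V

Step 1 — Convert each phasor to rectangular form:
  V1 = 109·(cos(-26.9°) + j·sin(-26.9°)) = 97.21 - j49.32 V
  V2 = 114·(cos(39.6°) + j·sin(39.6°)) = 87.84 + j72.67 V
  V3 = 10.3·(cos(-154.2°) + j·sin(-154.2°)) = -9.273 - j4.483 V
Step 2 — Sum components: V_total = 175.8 + j18.87 V.
Step 3 — Convert to polar: |V_total| = 176.8 V, ∠V_total = 6.1°.

V_total = 176.8∠6.1° V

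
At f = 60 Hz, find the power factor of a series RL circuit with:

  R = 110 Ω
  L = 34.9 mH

Step 1 — Angular frequency: ω = 2π·f = 2π·60 = 377 rad/s.
Step 2 — Component impedances:
  R: Z = R = 110 Ω
  L: Z = jωL = j·377·0.0349 = 0 + j13.16 Ω
Step 3 — Series combination: Z_total = R + L = 110 + j13.16 Ω = 110.8∠6.8° Ω.
Step 4 — Power factor: PF = cos(φ) = Re(Z)/|Z| = 110/110.784 = 0.9929.
Step 5 — Type: Im(Z) = 13.16 ⇒ lagging (phase φ = 6.8°).

PF = 0.9929 (lagging, φ = 6.8°)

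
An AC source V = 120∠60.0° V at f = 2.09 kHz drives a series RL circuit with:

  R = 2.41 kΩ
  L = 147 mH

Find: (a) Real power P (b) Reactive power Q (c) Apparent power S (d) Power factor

Step 1 — Angular frequency: ω = 2π·f = 2π·2090 = 1.313e+04 rad/s.
Step 2 — Component impedances:
  R: Z = R = 2410 Ω
  L: Z = jωL = j·1.313e+04·0.147 = 0 + j1930 Ω
Step 3 — Series combination: Z_total = R + L = 2410 + j1930 Ω = 3088∠38.7° Ω.
Step 4 — Source phasor: V = 120∠60.0° V = 60 + j103.9 V.
Step 5 — Current: I = V / Z = 0.03621 + j0.01412 A = 0.03886∠21.3° A.
Step 6 — Complex power: S = V·I* = 3.64 + j2.915 VA.
Step 7 — Real power: P = Re(S) = 3.64 W.
Step 8 — Reactive power: Q = Im(S) = 2.915 VAR.
Step 9 — Apparent power: |S| = 4.664 VA.
Step 10 — Power factor: PF = P/|S| = 0.7805 (lagging).

(a) P = 3.64 W  (b) Q = 2.915 VAR  (c) S = 4.664 VA  (d) PF = 0.7805 (lagging)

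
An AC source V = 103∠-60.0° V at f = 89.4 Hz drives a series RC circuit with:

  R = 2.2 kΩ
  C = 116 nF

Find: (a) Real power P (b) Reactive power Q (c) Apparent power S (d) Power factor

Step 1 — Angular frequency: ω = 2π·f = 2π·89.4 = 561.7 rad/s.
Step 2 — Component impedances:
  R: Z = R = 2200 Ω
  C: Z = 1/(jωC) = -j/(ω·C) = 0 - j1.535e+04 Ω
Step 3 — Series combination: Z_total = R + C = 2200 - j1.535e+04 Ω = 1.55e+04∠-81.8° Ω.
Step 4 — Source phasor: V = 103∠-60.0° V = 51.5 - j89.2 V.
Step 5 — Current: I = V / Z = 0.006167 + j0.002472 A = 0.006643∠21.8° A.
Step 6 — Complex power: S = V·I* = 0.0971 - j0.6774 VA.
Step 7 — Real power: P = Re(S) = 0.0971 W.
Step 8 — Reactive power: Q = Im(S) = -0.6774 VAR.
Step 9 — Apparent power: |S| = 0.6843 VA.
Step 10 — Power factor: PF = P/|S| = 0.1419 (leading).

(a) P = 0.0971 W  (b) Q = -0.6774 VAR  (c) S = 0.6843 VA  (d) PF = 0.1419 (leading)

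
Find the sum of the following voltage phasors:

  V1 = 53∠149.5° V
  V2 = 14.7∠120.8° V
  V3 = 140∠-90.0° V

Step 1 — Convert each phasor to rectangular form:
  V1 = 53·(cos(149.5°) + j·sin(149.5°)) = -45.67 + j26.9 V
  V2 = 14.7·(cos(120.8°) + j·sin(120.8°)) = -7.527 + j12.63 V
  V3 = 140·(cos(-90.0°) + j·sin(-90.0°)) = 0 - j140 V
Step 2 — Sum components: V_total = -53.19 - j100.5 V.
Step 3 — Convert to polar: |V_total| = 113.7 V, ∠V_total = -117.9°.

V_total = 113.7∠-117.9° V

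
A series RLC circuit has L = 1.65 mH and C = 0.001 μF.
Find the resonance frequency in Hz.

Step 1 — Resonance condition Im(Z)=0 gives ω₀ = 1/√(LC).
Step 2 — ω₀ = 1/√(0.00165·1e-09) = 7.785e+05 rad/s.
Step 3 — f₀ = ω₀/(2π) = 1.239e+05 Hz.

f₀ = 1.239e+05 Hz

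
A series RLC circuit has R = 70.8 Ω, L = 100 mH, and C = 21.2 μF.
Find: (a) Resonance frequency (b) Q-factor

Step 1 — Resonance condition Im(Z)=0 gives ω₀ = 1/√(LC).
Step 2 — ω₀ = 1/√(0.1·2.12e-05) = 686.8 rad/s.
Step 3 — f₀ = ω₀/(2π) = 109.3 Hz.
Step 4 — Series Q: Q = ω₀L/R = 686.8·0.1/70.8 = 0.9701.

(a) f₀ = 109.3 Hz  (b) Q = 0.9701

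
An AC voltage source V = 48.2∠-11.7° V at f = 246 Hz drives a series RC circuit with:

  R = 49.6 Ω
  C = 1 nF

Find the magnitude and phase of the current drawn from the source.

Step 1 — Angular frequency: ω = 2π·f = 2π·246 = 1546 rad/s.
Step 2 — Component impedances:
  R: Z = R = 49.6 Ω
  C: Z = 1/(jωC) = -j/(ω·C) = 0 - j6.47e+05 Ω
Step 3 — Series combination: Z_total = R + C = 49.6 - j6.47e+05 Ω = 6.47e+05∠-90.0° Ω.
Step 4 — Source phasor: V = 48.2∠-11.7° V = 47.2 - j9.774 V.
Step 5 — Ohm's law: I = V / Z_total = (47.2 - j9.774) / (49.6 - j6.47e+05) = 1.511e-05 + j7.295e-05 A.
Step 6 — Convert to polar: |I| = 7.45e-05 A, ∠I = 78.3°.

I = 7.45e-05∠78.3° A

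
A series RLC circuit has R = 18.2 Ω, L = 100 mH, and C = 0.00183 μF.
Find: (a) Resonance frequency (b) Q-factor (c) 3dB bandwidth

Step 1 — Resonance: ω₀ = 1/√(LC) = 1/√(0.1·1.83e-09) = 7.392e+04 rad/s.
Step 2 — f₀ = ω₀/(2π) = 1.177e+04 Hz.
Step 3 — Series Q: Q = ω₀L/R = 7.392e+04·0.1/18.2 = 406.2.
Step 4 — Bandwidth: Δω = ω₀/Q = 182 rad/s; BW = Δω/(2π) = 28.97 Hz.

(a) f₀ = 1.177e+04 Hz  (b) Q = 406.2  (c) BW = 28.97 Hz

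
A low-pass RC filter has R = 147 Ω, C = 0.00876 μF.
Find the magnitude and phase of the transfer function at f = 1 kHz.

Step 1 — Angular frequency: ω = 2π·1000 = 6283 rad/s.
Step 2 — Transfer function: H(jω) = 1/(1 + jωRC).
Step 3 — Denominator: 1 + jωRC = 1 + j·6283·147·8.76e-09 = 1 + j0.008091.
Step 4 — H = 0.9999 - j0.00809.
Step 5 — Magnitude: |H| = 1 (-0.0 dB); phase: φ = -0.5°.

|H| = 1 (-0.0 dB), φ = -0.5°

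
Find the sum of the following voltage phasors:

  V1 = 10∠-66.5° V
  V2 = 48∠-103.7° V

Step 1 — Convert each phasor to rectangular form:
  V1 = 10·(cos(-66.5°) + j·sin(-66.5°)) = 3.987 - j9.171 V
  V2 = 48·(cos(-103.7°) + j·sin(-103.7°)) = -11.37 - j46.63 V
Step 2 — Sum components: V_total = -7.381 - j55.8 V.
Step 3 — Convert to polar: |V_total| = 56.29 V, ∠V_total = -97.5°.

V_total = 56.29∠-97.5° V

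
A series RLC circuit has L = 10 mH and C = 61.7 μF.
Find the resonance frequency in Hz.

Step 1 — Resonance condition Im(Z)=0 gives ω₀ = 1/√(LC).
Step 2 — ω₀ = 1/√(0.01·6.17e-05) = 1273 rad/s.
Step 3 — f₀ = ω₀/(2π) = 202.6 Hz.

f₀ = 202.6 Hz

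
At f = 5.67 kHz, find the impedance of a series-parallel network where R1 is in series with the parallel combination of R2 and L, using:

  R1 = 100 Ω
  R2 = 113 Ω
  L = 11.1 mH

Step 1 — Angular frequency: ω = 2π·f = 2π·5670 = 3.563e+04 rad/s.
Step 2 — Component impedances:
  R1: Z = R = 100 Ω
  R2: Z = R = 113 Ω
  L: Z = jωL = j·3.563e+04·0.0111 = 0 + j395.4 Ω
Step 3 — Parallel branch: R2 || L = 1/(1/R2 + 1/L) = 104.5 + j29.85 Ω.
Step 4 — Series with R1: Z_total = R1 + (R2 || L) = 204.5 + j29.85 Ω = 206.6∠8.3° Ω.

Z = 204.5 + j29.85 Ω = 206.6∠8.3° Ω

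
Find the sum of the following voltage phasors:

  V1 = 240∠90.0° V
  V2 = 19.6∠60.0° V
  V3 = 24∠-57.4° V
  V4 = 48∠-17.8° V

Step 1 — Convert each phasor to rectangular form:
  V1 = 240·(cos(90.0°) + j·sin(90.0°)) = 0 + j240 V
  V2 = 19.6·(cos(60.0°) + j·sin(60.0°)) = 9.8 + j16.97 V
  V3 = 24·(cos(-57.4°) + j·sin(-57.4°)) = 12.93 - j20.22 V
  V4 = 48·(cos(-17.8°) + j·sin(-17.8°)) = 45.7 - j14.67 V
Step 2 — Sum components: V_total = 68.43 + j222.1 V.
Step 3 — Convert to polar: |V_total| = 232.4 V, ∠V_total = 72.9°.

V_total = 232.4∠72.9° V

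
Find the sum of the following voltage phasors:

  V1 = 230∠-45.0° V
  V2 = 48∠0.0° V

Step 1 — Convert each phasor to rectangular form:
  V1 = 230·(cos(-45.0°) + j·sin(-45.0°)) = 162.6 - j162.6 V
  V2 = 48·(cos(0.0°) + j·sin(0.0°)) = 48 V
Step 2 — Sum components: V_total = 210.6 - j162.6 V.
Step 3 — Convert to polar: |V_total| = 266.1 V, ∠V_total = -37.7°.

V_total = 266.1∠-37.7° V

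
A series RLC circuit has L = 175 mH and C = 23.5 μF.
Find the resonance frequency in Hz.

Step 1 — Resonance condition Im(Z)=0 gives ω₀ = 1/√(LC).
Step 2 — ω₀ = 1/√(0.175·2.35e-05) = 493.1 rad/s.
Step 3 — f₀ = ω₀/(2π) = 78.48 Hz.

f₀ = 78.48 Hz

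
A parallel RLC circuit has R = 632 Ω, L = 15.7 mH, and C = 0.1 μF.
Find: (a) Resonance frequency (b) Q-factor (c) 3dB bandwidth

Step 1 — Resonance: ω₀ = 1/√(LC) = 1/√(0.0157·1e-07) = 2.524e+04 rad/s.
Step 2 — f₀ = ω₀/(2π) = 4017 Hz.
Step 3 — Parallel Q: Q = R/(ω₀L) = 632/(2.524e+04·0.0157) = 1.595.
Step 4 — Bandwidth: Δω = ω₀/Q = 1.582e+04 rad/s; BW = Δω/(2π) = 2518 Hz.

(a) f₀ = 4017 Hz  (b) Q = 1.595  (c) BW = 2518 Hz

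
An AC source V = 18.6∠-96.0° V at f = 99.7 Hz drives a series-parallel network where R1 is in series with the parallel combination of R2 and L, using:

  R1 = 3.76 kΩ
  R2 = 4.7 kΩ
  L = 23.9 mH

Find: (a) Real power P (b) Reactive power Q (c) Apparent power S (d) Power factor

Step 1 — Angular frequency: ω = 2π·f = 2π·99.7 = 626.4 rad/s.
Step 2 — Component impedances:
  R1: Z = R = 3760 Ω
  R2: Z = R = 4700 Ω
  L: Z = jωL = j·626.4·0.0239 = 0 + j14.97 Ω
Step 3 — Parallel branch: R2 || L = 1/(1/R2 + 1/L) = 0.04769 + j14.97 Ω.
Step 4 — Series with R1: Z_total = R1 + (R2 || L) = 3760 + j14.97 Ω = 3760∠0.2° Ω.
Step 5 — Source phasor: V = 18.6∠-96.0° V = -1.944 - j18.5 V.
Step 6 — Current: I = V / Z = -0.0005367 - j0.004918 A = 0.004947∠-96.2° A.
Step 7 — Complex power: S = V·I* = 0.09201 + j0.0003664 VA.
Step 8 — Real power: P = Re(S) = 0.09201 W.
Step 9 — Reactive power: Q = Im(S) = 0.0003664 VAR.
Step 10 — Apparent power: |S| = 0.09201 VA.
Step 11 — Power factor: PF = P/|S| = 1 (lagging).

(a) P = 0.09201 W  (b) Q = 0.0003664 VAR  (c) S = 0.09201 VA  (d) PF = 1 (lagging)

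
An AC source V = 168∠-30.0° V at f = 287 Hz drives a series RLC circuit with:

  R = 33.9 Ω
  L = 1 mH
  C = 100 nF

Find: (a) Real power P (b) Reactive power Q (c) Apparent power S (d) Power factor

Step 1 — Angular frequency: ω = 2π·f = 2π·287 = 1803 rad/s.
Step 2 — Component impedances:
  R: Z = R = 33.9 Ω
  L: Z = jωL = j·1803·0.001 = 0 + j1.803 Ω
  C: Z = 1/(jωC) = -j/(ω·C) = 0 - j5545 Ω
Step 3 — Series combination: Z_total = R + L + C = 33.9 - j5544 Ω = 5544∠-89.6° Ω.
Step 4 — Source phasor: V = 168∠-30.0° V = 145.5 - j84 V.
Step 5 — Current: I = V / Z = 0.01531 + j0.02615 A = 0.0303∠59.6° A.
Step 6 — Complex power: S = V·I* = 0.03113 - j5.091 VA.
Step 7 — Real power: P = Re(S) = 0.03113 W.
Step 8 — Reactive power: Q = Im(S) = -5.091 VAR.
Step 9 — Apparent power: |S| = 5.091 VA.
Step 10 — Power factor: PF = P/|S| = 0.006115 (leading).

(a) P = 0.03113 W  (b) Q = -5.091 VAR  (c) S = 5.091 VA  (d) PF = 0.006115 (leading)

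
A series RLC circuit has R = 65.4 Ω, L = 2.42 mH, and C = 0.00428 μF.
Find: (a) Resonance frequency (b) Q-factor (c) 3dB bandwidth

Step 1 — Resonance: ω₀ = 1/√(LC) = 1/√(0.00242·4.28e-09) = 3.107e+05 rad/s.
Step 2 — f₀ = ω₀/(2π) = 4.945e+04 Hz.
Step 3 — Series Q: Q = ω₀L/R = 3.107e+05·0.00242/65.4 = 11.5.
Step 4 — Bandwidth: Δω = ω₀/Q = 2.702e+04 rad/s; BW = Δω/(2π) = 4301 Hz.

(a) f₀ = 4.945e+04 Hz  (b) Q = 11.5  (c) BW = 4301 Hz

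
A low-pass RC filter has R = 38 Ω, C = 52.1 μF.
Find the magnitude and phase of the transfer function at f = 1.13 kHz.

Step 1 — Angular frequency: ω = 2π·1130 = 7100 rad/s.
Step 2 — Transfer function: H(jω) = 1/(1 + jωRC).
Step 3 — Denominator: 1 + jωRC = 1 + j·7100·38·5.21e-05 = 1 + j14.06.
Step 4 — H = 0.005036 - j0.07078.
Step 5 — Magnitude: |H| = 0.07096 (-23.0 dB); phase: φ = -85.9°.

|H| = 0.07096 (-23.0 dB), φ = -85.9°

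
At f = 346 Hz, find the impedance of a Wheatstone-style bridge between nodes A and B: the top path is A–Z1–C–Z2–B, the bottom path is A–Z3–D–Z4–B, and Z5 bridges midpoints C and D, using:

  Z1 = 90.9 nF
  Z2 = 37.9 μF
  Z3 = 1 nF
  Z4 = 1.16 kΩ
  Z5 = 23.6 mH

Step 1 — Angular frequency: ω = 2π·f = 2π·346 = 2174 rad/s.
Step 2 — Component impedances:
  Z1: Z = 1/(jωC) = -j/(ω·C) = 0 - j5060 Ω
  Z2: Z = 1/(jωC) = -j/(ω·C) = 0 - j12.14 Ω
  Z3: Z = 1/(jωC) = -j/(ω·C) = 0 - j4.6e+05 Ω
  Z4: Z = R = 1160 Ω
  Z5: Z = jωL = j·2174·0.0236 = 0 + j51.31 Ω
Step 3 — Bridge requires nodal analysis (the Z5 bridge couples midpoints C and D, so the two paths cannot be reduced to a simple series/parallel combination). Setting node B to ground and injecting 1 A at node A, the 3-node admittance system at A, C, D solves to V_A = Z_AB = 0.1154 - j5017 Ω = 5017∠-90.0° Ω.

Z = 0.1154 - j5017 Ω = 5017∠-90.0° Ω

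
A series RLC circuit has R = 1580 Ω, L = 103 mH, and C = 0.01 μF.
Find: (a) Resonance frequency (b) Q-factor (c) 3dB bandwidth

Step 1 — Resonance condition Im(Z)=0 gives ω₀ = 1/√(LC).
Step 2 — ω₀ = 1/√(0.103·1e-08) = 3.116e+04 rad/s.
Step 3 — f₀ = ω₀/(2π) = 4959 Hz.
Step 4 — Series Q: Q = ω₀L/R = 3.116e+04·0.103/1580 = 2.031.
Step 5 — 3dB bandwidth: Δω = ω₀/Q = 1.534e+04 rad/s; BW = Δω/(2π) = 2441 Hz.

(a) f₀ = 4959 Hz  (b) Q = 2.031  (c) BW = 2441 Hz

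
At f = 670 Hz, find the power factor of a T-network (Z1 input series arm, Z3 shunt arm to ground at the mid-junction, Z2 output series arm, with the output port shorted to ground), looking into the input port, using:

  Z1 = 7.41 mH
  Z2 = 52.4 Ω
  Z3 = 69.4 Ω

Step 1 — Angular frequency: ω = 2π·f = 2π·670 = 4210 rad/s.
Step 2 — Component impedances:
  Z1: Z = jωL = j·4210·0.00741 = 0 + j31.19 Ω
  Z2: Z = R = 52.4 Ω
  Z3: Z = R = 69.4 Ω
Step 3 — With the output port shorted to ground, the output series arm Z2 runs from the junction to ground; the shunt arm Z3 also runs from the junction to ground. They appear in parallel: Z3 || Z2 = 29.86 Ω.
Step 4 — Series with input arm Z1: Z_in = Z1 + (Z3 || Z2) = 29.86 + j31.19 Ω = 43.18∠46.3° Ω.
Step 5 — Power factor: PF = cos(φ) = Re(Z)/|Z| = 29.86/43.18 = 0.6915.
Step 6 — Type: Im(Z) = 31.19 ⇒ lagging (phase φ = 46.3°).

PF = 0.6915 (lagging, φ = 46.3°)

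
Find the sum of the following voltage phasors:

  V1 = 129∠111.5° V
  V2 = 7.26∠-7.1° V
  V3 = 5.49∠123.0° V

Step 1 — Convert each phasor to rectangular form:
  V1 = 129·(cos(111.5°) + j·sin(111.5°)) = -47.28 + j120 V
  V2 = 7.26·(cos(-7.1°) + j·sin(-7.1°)) = 7.204 - j0.8973 V
  V3 = 5.49·(cos(123.0°) + j·sin(123.0°)) = -2.99 + j4.604 V
Step 2 — Sum components: V_total = -43.06 + j123.7 V.
Step 3 — Convert to polar: |V_total| = 131 V, ∠V_total = 109.2°.

V_total = 131∠109.2° V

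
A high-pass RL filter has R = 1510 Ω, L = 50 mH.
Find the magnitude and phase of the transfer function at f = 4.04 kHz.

Step 1 — Angular frequency: ω = 2π·4040 = 2.538e+04 rad/s.
Step 2 — Transfer function: H(jω) = jωL/(R + jωL).
Step 3 — Numerator jωL = j·1269; denominator R + jωL = 1510 + j1269.
Step 4 — H = 0.414 + j0.4925.
Step 5 — Magnitude: |H| = 0.6434 (-3.8 dB); phase: φ = 50.0°.

|H| = 0.6434 (-3.8 dB), φ = 50.0°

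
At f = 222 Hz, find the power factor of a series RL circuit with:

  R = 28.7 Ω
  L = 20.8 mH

Step 1 — Angular frequency: ω = 2π·f = 2π·222 = 1395 rad/s.
Step 2 — Component impedances:
  R: Z = R = 28.7 Ω
  L: Z = jωL = j·1395·0.0208 = 0 + j29.01 Ω
Step 3 — Series combination: Z_total = R + L = 28.7 + j29.01 Ω = 40.81∠45.3° Ω.
Step 4 — Power factor: PF = cos(φ) = Re(Z)/|Z| = 28.7/40.81 = 0.7033.
Step 5 — Type: Im(Z) = 29.01 ⇒ lagging (phase φ = 45.3°).

PF = 0.7033 (lagging, φ = 45.3°)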